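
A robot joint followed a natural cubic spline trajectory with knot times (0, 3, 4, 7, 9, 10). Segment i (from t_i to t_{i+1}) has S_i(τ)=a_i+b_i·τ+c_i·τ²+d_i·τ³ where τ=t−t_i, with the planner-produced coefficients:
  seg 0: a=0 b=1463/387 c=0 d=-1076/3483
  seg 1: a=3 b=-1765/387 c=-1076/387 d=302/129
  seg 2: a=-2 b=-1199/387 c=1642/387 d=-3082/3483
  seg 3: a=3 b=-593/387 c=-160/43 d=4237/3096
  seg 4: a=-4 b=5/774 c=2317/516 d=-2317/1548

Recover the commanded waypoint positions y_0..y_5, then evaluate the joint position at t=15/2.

y_0 = S_0(0) = a_0 = 0
y_1 = S_1(0) = a_1 = 3
y_2 = S_2(0) = a_2 = -2
y_3 = S_3(0) = a_3 = 3
y_4 = S_4(0) = a_4 = -4
y_5 = S_4(1) = -1
t_q=15/2 is in segment 3 (τ=1/2); S_3(τ)=12175/8256

y_0=0 y_1=3 y_2=-2 y_3=3 y_4=-4 y_5=-1
S(15/2) = 12175/8256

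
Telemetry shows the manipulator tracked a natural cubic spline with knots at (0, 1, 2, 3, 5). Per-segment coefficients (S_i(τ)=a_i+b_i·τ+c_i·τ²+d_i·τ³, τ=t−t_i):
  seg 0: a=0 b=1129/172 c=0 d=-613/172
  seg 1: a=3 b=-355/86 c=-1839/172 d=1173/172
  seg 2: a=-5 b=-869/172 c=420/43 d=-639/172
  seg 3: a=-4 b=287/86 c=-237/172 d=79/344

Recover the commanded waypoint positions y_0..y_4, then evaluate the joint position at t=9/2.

y_0=0 y_1=3 y_2=-5 y_3=-4 y_4=-1
S(9/2) = -3631/2752

y_0 = S_0(0) = a_0 = 0
y_1 = S_1(0) = a_1 = 3
y_2 = S_2(0) = a_2 = -5
y_3 = S_3(0) = a_3 = -4
y_4 = S_3(2) = -1
t_q=9/2 is in segment 3 (τ=3/2); S_3(τ)=-3631/2752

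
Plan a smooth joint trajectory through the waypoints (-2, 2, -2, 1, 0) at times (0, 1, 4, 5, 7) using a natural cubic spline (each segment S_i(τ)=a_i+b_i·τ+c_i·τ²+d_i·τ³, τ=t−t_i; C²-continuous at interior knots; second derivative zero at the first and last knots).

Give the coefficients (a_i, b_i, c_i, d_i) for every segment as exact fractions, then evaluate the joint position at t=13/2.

  seg 0: a=-2 b=9763/1932 c=0 d=-2035/1932
  seg 1: a=2 b=1829/966 c=-2035/644 d=4027/5796
  seg 2: a=-2 b=3271/1932 c=498/161 d=-493/276
  seg 3: a=1 b=2435/966 c=-1459/644 d=1459/3864
S(13/2) = 9871/10304

Δ: Δ0=4, Δ1=-4/3, Δ2=3, Δ3=-1/2
row 1: diag=8, rhs=-32; c'=3/8, d'=-4
row 2: denom=8−3·3/8=55/8; d'=(26−3·-4)/(55/8)=304/55
row 3: denom=6−1·8/55=322/55; d'=(-21−1·304/55)/(322/55)=-1459/322
back: M3=-1459/322
back: M2=304/55−8/55·-1459/322=996/161
back: M1=-4−3/8·996/161=-2035/322
M: M0=0, M1=-2035/322, M2=996/161, M3=-1459/322, M4=0
seg 0: a=-2, c=M0/2=0, d=(M1−M0)/(6·1)=-2035/1932, b=Δ0−h0·(2M0+M1)/6=9763/1932
seg 1: a=2, c=M1/2=-2035/644, d=(M2−M1)/(6·3)=4027/5796, b=Δ1−h1·(2M1+M2)/6=1829/966
seg 2: a=-2, c=M2/2=498/161, d=(M3−M2)/(6·1)=-493/276, b=Δ2−h2·(2M2+M3)/6=3271/1932
seg 3: a=1, c=M3/2=-1459/644, d=(M4−M3)/(6·2)=1459/3864, b=Δ3−h3·(2M3+M4)/6=2435/966
t_q=13/2 → seg 3, τ=3/2; S=1+2435/966·τ+-1459/644·τ²+1459/3864·τ³=9871/10304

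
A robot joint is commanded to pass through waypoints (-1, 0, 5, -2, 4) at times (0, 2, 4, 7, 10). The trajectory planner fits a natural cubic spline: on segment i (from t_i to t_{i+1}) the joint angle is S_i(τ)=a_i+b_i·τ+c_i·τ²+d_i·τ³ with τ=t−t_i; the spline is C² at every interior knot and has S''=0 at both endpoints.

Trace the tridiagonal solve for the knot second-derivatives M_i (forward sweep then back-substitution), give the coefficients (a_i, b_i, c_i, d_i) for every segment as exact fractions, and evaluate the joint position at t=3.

Δ: Δ0=1/2, Δ1=5/2, Δ2=-7/3, Δ3=2
row 1: diag=8, rhs=12; c'=1/4, d'=3/2
row 2: denom=10−2·1/4=19/2; d'=(-29−2·3/2)/(19/2)=-64/19
row 3: denom=12−3·6/19=210/19; d'=(26−3·-64/19)/(210/19)=49/15
back: M3=49/15
back: M2=-64/19−6/19·49/15=-22/5
back: M1=3/2−1/4·-22/5=13/5
M: M0=0, M1=13/5, M2=-22/5, M3=49/15, M4=0
seg 0: a=-1, c=M0/2=0, d=(M1−M0)/(6·2)=13/60, b=Δ0−h0·(2M0+M1)/6=-11/30
seg 1: a=0, c=M1/2=13/10, d=(M2−M1)/(6·2)=-7/12, b=Δ1−h1·(2M1+M2)/6=67/30
seg 2: a=5, c=M2/2=-11/5, d=(M3−M2)/(6·3)=23/54, b=Δ2−h2·(2M2+M3)/6=13/30
seg 3: a=-2, c=M3/2=49/30, d=(M4−M3)/(6·3)=-49/270, b=Δ3−h3·(2M3+M4)/6=-19/15
t_q=3 → seg 1, τ=1; S=0+67/30·τ+13/10·τ²+-7/12·τ³=59/20

  seg 0: a=-1 b=-11/30 c=0 d=13/60
  seg 1: a=0 b=67/30 c=13/10 d=-7/12
  seg 2: a=5 b=13/30 c=-11/5 d=23/54
  seg 3: a=-2 b=-19/15 c=49/30 d=-49/270
S(3) = 59/20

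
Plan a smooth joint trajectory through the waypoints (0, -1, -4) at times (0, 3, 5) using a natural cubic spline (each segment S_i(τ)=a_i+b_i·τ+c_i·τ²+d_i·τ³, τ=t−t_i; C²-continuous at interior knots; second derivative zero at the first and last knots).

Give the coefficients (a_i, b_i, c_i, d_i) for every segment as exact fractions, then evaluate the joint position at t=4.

Δ: Δ0=-1/3, Δ1=-3/2
row 1: diag=10, rhs=-7; c'=1/5, d'=-7/10
back: M1=-7/10
M: M0=0, M1=-7/10, M2=0
seg 0: a=0, c=M0/2=0, d=(M1−M0)/(6·3)=-7/180, b=Δ0−h0·(2M0+M1)/6=1/60
seg 1: a=-1, c=M1/2=-7/20, d=(M2−M1)/(6·2)=7/120, b=Δ1−h1·(2M1+M2)/6=-31/30
t_q=4 → seg 1, τ=1; S=-1+-31/30·τ+-7/20·τ²+7/120·τ³=-93/40

  seg 0: a=0 b=1/60 c=0 d=-7/180
  seg 1: a=-1 b=-31/30 c=-7/20 d=7/120
S(4) = -93/40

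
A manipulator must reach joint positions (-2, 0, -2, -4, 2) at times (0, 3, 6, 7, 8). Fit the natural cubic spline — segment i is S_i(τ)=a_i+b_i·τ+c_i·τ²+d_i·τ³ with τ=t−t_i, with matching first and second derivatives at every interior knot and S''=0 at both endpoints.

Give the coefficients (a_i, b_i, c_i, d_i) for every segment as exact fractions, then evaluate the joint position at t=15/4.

Δ: Δ0=2/3, Δ1=-2/3, Δ2=-2, Δ3=6
row 1: diag=12, rhs=-8; c'=1/4, d'=-2/3
row 2: denom=8−3·1/4=29/4; d'=(-8−3·-2/3)/(29/4)=-24/29
row 3: denom=4−1·4/29=112/29; d'=(48−1·-24/29)/(112/29)=177/14
back: M3=177/14
back: M2=-24/29−4/29·177/14=-18/7
back: M1=-2/3−1/4·-18/7=-1/42
M: M0=0, M1=-1/42, M2=-18/7, M3=177/14, M4=0
seg 0: a=-2, c=M0/2=0, d=(M1−M0)/(6·3)=-1/756, b=Δ0−h0·(2M0+M1)/6=19/28
seg 1: a=0, c=M1/2=-1/84, d=(M2−M1)/(6·3)=-107/756, b=Δ1−h1·(2M1+M2)/6=9/14
seg 2: a=-2, c=M2/2=-9/7, d=(M3−M2)/(6·1)=71/28, b=Δ2−h2·(2M2+M3)/6=-13/4
seg 3: a=-4, c=M3/2=177/28, d=(M4−M3)/(6·1)=-59/28, b=Δ3−h3·(2M3+M4)/6=25/14
t_q=15/4 → seg 1, τ=3/4; S=0+9/14·τ+-1/84·τ²+-107/756·τ³=745/1792

  seg 0: a=-2 b=19/28 c=0 d=-1/756
  seg 1: a=0 b=9/14 c=-1/84 d=-107/756
  seg 2: a=-2 b=-13/4 c=-9/7 d=71/28
  seg 3: a=-4 b=25/14 c=177/28 d=-59/28
S(15/4) = 745/1792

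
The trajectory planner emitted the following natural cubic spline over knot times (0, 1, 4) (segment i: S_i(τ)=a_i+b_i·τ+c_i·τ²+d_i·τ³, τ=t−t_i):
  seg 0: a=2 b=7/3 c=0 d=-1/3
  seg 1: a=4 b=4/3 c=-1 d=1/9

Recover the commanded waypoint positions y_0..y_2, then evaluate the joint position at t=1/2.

y_0=2 y_1=4 y_2=2
S(1/2) = 25/8

y_0 = S_0(0) = a_0 = 2
y_1 = S_1(0) = a_1 = 4
y_2 = S_1(3) = 2
t_q=1/2 is in segment 0 (τ=1/2); S_0(τ)=25/8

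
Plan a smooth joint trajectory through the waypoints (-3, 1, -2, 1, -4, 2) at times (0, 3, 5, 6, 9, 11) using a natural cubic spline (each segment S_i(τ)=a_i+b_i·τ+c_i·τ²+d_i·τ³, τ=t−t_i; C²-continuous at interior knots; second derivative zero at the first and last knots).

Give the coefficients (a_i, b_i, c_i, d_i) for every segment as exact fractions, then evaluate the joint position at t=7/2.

  seg 0: a=-3 b=10985/3876 c=0 d=-1939/11628
  seg 1: a=1 b=-3233/1938 c=-1939/1292 d=6143/7752
  seg 2: a=-2 b=1781/969 c=1051/323 d=-2027/969
  seg 3: a=1 b=118/57 c=-976/323 d=1721/2907
  seg 4: a=-4 b=-73/969 c=745/323 d=-745/1938
S(7/2) = -2279/20672

Δ: Δ0=4/3, Δ1=-3/2, Δ2=3, Δ3=-5/3, Δ4=3
row 1: diag=10, rhs=-17; c'=1/5, d'=-17/10
row 2: denom=6−2·1/5=28/5; d'=(27−2·-17/10)/(28/5)=38/7
row 3: denom=8−1·5/28=219/28; d'=(-28−1·38/7)/(219/28)=-312/73
row 4: denom=10−3·28/73=646/73; d'=(28−3·-312/73)/(646/73)=1490/323
back: M4=1490/323
back: M3=-312/73−28/73·1490/323=-1952/323
back: M2=38/7−5/28·-1952/323=2102/323
back: M1=-17/10−1/5·2102/323=-1939/646
M: M0=0, M1=-1939/646, M2=2102/323, M3=-1952/323, M4=1490/323, M5=0
seg 0: a=-3, c=M0/2=0, d=(M1−M0)/(6·3)=-1939/11628, b=Δ0−h0·(2M0+M1)/6=10985/3876
seg 1: a=1, c=M1/2=-1939/1292, d=(M2−M1)/(6·2)=6143/7752, b=Δ1−h1·(2M1+M2)/6=-3233/1938
seg 2: a=-2, c=M2/2=1051/323, d=(M3−M2)/(6·1)=-2027/969, b=Δ2−h2·(2M2+M3)/6=1781/969
seg 3: a=1, c=M3/2=-976/323, d=(M4−M3)/(6·3)=1721/2907, b=Δ3−h3·(2M3+M4)/6=118/57
seg 4: a=-4, c=M4/2=745/323, d=(M5−M4)/(6·2)=-745/1938, b=Δ4−h4·(2M4+M5)/6=-73/969
t_q=7/2 → seg 1, τ=1/2; S=1+-3233/1938·τ+-1939/1292·τ²+6143/7752·τ³=-2279/20672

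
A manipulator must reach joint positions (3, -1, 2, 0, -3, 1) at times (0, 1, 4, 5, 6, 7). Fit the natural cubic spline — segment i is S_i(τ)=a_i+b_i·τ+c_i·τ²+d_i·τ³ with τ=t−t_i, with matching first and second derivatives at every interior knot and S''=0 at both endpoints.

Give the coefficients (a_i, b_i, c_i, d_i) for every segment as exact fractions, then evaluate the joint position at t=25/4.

Δ: Δ0=-4, Δ1=1, Δ2=-2, Δ3=-3, Δ4=4
row 1: diag=8, rhs=30; c'=3/8, d'=15/4
row 2: denom=8−3·3/8=55/8; d'=(-18−3·15/4)/(55/8)=-234/55
row 3: denom=4−1·8/55=212/55; d'=(-6−1·-234/55)/(212/55)=-24/53
row 4: denom=4−1·55/212=793/212; d'=(42−1·-24/53)/(793/212)=9000/793
back: M4=9000/793
back: M3=-24/53−55/212·9000/793=-2694/793
back: M2=-234/55−8/55·-2694/793=-2982/793
back: M1=15/4−3/8·-2982/793=4092/793
M: M0=0, M1=4092/793, M2=-2982/793, M3=-2694/793, M4=9000/793, M5=0
seg 0: a=3, c=M0/2=0, d=(M1−M0)/(6·1)=682/793, b=Δ0−h0·(2M0+M1)/6=-3854/793
seg 1: a=-1, c=M1/2=2046/793, d=(M2−M1)/(6·3)=-393/793, b=Δ1−h1·(2M1+M2)/6=-1808/793
seg 2: a=2, c=M2/2=-1491/793, d=(M3−M2)/(6·1)=48/793, b=Δ2−h2·(2M2+M3)/6=-11/61
seg 3: a=0, c=M3/2=-1347/793, d=(M4−M3)/(6·1)=1949/793, b=Δ3−h3·(2M3+M4)/6=-2981/793
seg 4: a=-3, c=M4/2=4500/793, d=(M5−M4)/(6·1)=-1500/793, b=Δ4−h4·(2M4+M5)/6=172/793
t_q=25/4 → seg 4, τ=1/4; S=-3+172/793·τ+4500/793·τ²+-1500/793·τ³=-33251/12688

  seg 0: a=3 b=-3854/793 c=0 d=682/793
  seg 1: a=-1 b=-1808/793 c=2046/793 d=-393/793
  seg 2: a=2 b=-11/61 c=-1491/793 d=48/793
  seg 3: a=0 b=-2981/793 c=-1347/793 d=1949/793
  seg 4: a=-3 b=172/793 c=4500/793 d=-1500/793
S(25/4) = -33251/12688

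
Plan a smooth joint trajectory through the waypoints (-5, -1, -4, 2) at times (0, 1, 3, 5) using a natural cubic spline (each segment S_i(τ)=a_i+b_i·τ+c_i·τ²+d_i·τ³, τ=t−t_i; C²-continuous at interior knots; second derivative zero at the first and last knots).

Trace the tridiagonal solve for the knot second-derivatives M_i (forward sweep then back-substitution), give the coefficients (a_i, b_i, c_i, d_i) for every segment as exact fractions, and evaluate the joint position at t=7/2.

Δ: Δ0=4, Δ1=-3/2, Δ2=3
row 1: diag=6, rhs=-33; c'=1/3, d'=-11/2
row 2: denom=8−2·1/3=22/3; d'=(27−2·-11/2)/(22/3)=57/11
back: M2=57/11
back: M1=-11/2−1/3·57/11=-159/22
M: M0=0, M1=-159/22, M2=57/11, M3=0
seg 0: a=-5, c=M0/2=0, d=(M1−M0)/(6·1)=-53/44, b=Δ0−h0·(2M0+M1)/6=229/44
seg 1: a=-1, c=M1/2=-159/44, d=(M2−M1)/(6·2)=91/88, b=Δ1−h1·(2M1+M2)/6=35/22
seg 2: a=-4, c=M2/2=57/22, d=(M3−M2)/(6·2)=-19/44, b=Δ2−h2·(2M2+M3)/6=-5/11
t_q=7/2 → seg 2, τ=1/2; S=-4+-5/11·τ+57/22·τ²+-19/44·τ³=-1279/352

  seg 0: a=-5 b=229/44 c=0 d=-53/44
  seg 1: a=-1 b=35/22 c=-159/44 d=91/88
  seg 2: a=-4 b=-5/11 c=57/22 d=-19/44
S(7/2) = -1279/352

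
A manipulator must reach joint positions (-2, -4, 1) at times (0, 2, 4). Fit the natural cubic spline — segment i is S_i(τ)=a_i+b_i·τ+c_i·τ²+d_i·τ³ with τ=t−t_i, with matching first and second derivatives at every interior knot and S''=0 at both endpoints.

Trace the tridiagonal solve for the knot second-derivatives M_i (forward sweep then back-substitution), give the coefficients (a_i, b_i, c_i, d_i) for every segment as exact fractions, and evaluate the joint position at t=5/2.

  seg 0: a=-2 b=-15/8 c=0 d=7/32
  seg 1: a=-4 b=3/4 c=21/16 d=-7/32
S(5/2) = -851/256

Δ: Δ0=-1, Δ1=5/2
row 1: diag=8, rhs=21; c'=1/4, d'=21/8
back: M1=21/8
M: M0=0, M1=21/8, M2=0
seg 0: a=-2, c=M0/2=0, d=(M1−M0)/(6·2)=7/32, b=Δ0−h0·(2M0+M1)/6=-15/8
seg 1: a=-4, c=M1/2=21/16, d=(M2−M1)/(6·2)=-7/32, b=Δ1−h1·(2M1+M2)/6=3/4
t_q=5/2 → seg 1, τ=1/2; S=-4+3/4·τ+21/16·τ²+-7/32·τ³=-851/256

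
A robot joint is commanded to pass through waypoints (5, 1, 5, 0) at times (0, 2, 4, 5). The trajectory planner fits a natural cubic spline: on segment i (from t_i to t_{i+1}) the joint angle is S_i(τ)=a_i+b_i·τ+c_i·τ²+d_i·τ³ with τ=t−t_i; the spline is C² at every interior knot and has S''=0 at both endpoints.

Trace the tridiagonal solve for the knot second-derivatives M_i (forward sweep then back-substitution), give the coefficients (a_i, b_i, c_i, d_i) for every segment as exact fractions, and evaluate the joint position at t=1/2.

  seg 0: a=5 b=-41/11 c=0 d=19/44
  seg 1: a=1 b=16/11 c=57/22 d=-51/44
  seg 2: a=5 b=-23/11 c=-48/11 d=16/11
S(1/2) = 1123/352

Δ: Δ0=-2, Δ1=2, Δ2=-5
row 1: diag=8, rhs=24; c'=1/4, d'=3
row 2: denom=6−2·1/4=11/2; d'=(-42−2·3)/(11/2)=-96/11
back: M2=-96/11
back: M1=3−1/4·-96/11=57/11
M: M0=0, M1=57/11, M2=-96/11, M3=0
seg 0: a=5, c=M0/2=0, d=(M1−M0)/(6·2)=19/44, b=Δ0−h0·(2M0+M1)/6=-41/11
seg 1: a=1, c=M1/2=57/22, d=(M2−M1)/(6·2)=-51/44, b=Δ1−h1·(2M1+M2)/6=16/11
seg 2: a=5, c=M2/2=-48/11, d=(M3−M2)/(6·1)=16/11, b=Δ2−h2·(2M2+M3)/6=-23/11
t_q=1/2 → seg 0, τ=1/2; S=5+-41/11·τ+0·τ²+19/44·τ³=1123/352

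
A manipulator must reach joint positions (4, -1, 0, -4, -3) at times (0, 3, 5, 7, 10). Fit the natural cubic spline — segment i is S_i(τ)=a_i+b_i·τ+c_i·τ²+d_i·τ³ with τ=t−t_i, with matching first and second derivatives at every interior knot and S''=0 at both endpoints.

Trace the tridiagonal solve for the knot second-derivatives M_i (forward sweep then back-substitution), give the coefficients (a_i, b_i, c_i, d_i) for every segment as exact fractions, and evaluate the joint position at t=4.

  seg 0: a=4 b=-13/5 c=0 d=14/135
  seg 1: a=-1 b=1/5 c=14/15 d=-47/120
  seg 2: a=0 b=-23/30 c=-17/12 d=2/5
  seg 3: a=-4 b=-49/30 c=59/60 d=-59/540
S(4) = -31/120

Δ: Δ0=-5/3, Δ1=1/2, Δ2=-2, Δ3=1/3
row 1: diag=10, rhs=13; c'=1/5, d'=13/10
row 2: denom=8−2·1/5=38/5; d'=(-15−2·13/10)/(38/5)=-44/19
row 3: denom=10−2·5/19=180/19; d'=(14−2·-44/19)/(180/19)=59/30
back: M3=59/30
back: M2=-44/19−5/19·59/30=-17/6
back: M1=13/10−1/5·-17/6=28/15
M: M0=0, M1=28/15, M2=-17/6, M3=59/30, M4=0
seg 0: a=4, c=M0/2=0, d=(M1−M0)/(6·3)=14/135, b=Δ0−h0·(2M0+M1)/6=-13/5
seg 1: a=-1, c=M1/2=14/15, d=(M2−M1)/(6·2)=-47/120, b=Δ1−h1·(2M1+M2)/6=1/5
seg 2: a=0, c=M2/2=-17/12, d=(M3−M2)/(6·2)=2/5, b=Δ2−h2·(2M2+M3)/6=-23/30
seg 3: a=-4, c=M3/2=59/60, d=(M4−M3)/(6·3)=-59/540, b=Δ3−h3·(2M3+M4)/6=-49/30
t_q=4 → seg 1, τ=1; S=-1+1/5·τ+14/15·τ²+-47/120·τ³=-31/120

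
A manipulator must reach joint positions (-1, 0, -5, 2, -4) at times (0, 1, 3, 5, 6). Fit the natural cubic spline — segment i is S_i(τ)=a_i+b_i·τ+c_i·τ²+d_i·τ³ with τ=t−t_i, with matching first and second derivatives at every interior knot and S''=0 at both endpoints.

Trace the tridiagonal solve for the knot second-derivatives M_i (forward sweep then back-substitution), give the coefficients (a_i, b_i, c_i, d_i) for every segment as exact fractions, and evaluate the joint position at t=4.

Δ: Δ0=1, Δ1=-5/2, Δ2=7/2, Δ3=-6
row 1: diag=6, rhs=-21; c'=1/3, d'=-7/2
row 2: denom=8−2·1/3=22/3; d'=(36−2·-7/2)/(22/3)=129/22
row 3: denom=6−2·3/11=60/11; d'=(-57−2·129/22)/(60/11)=-63/5
back: M3=-63/5
back: M2=129/22−3/11·-63/5=93/10
back: M1=-7/2−1/3·93/10=-33/5
M: M0=0, M1=-33/5, M2=93/10, M3=-63/5, M4=0
seg 0: a=-1, c=M0/2=0, d=(M1−M0)/(6·1)=-11/10, b=Δ0−h0·(2M0+M1)/6=21/10
seg 1: a=0, c=M1/2=-33/10, d=(M2−M1)/(6·2)=53/40, b=Δ1−h1·(2M1+M2)/6=-6/5
seg 2: a=-5, c=M2/2=93/20, d=(M3−M2)/(6·2)=-73/40, b=Δ2−h2·(2M2+M3)/6=3/2
seg 3: a=2, c=M3/2=-63/10, d=(M4−M3)/(6·1)=21/10, b=Δ3−h3·(2M3+M4)/6=-9/5
t_q=4 → seg 2, τ=1; S=-5+3/2·τ+93/20·τ²+-73/40·τ³=-27/40

  seg 0: a=-1 b=21/10 c=0 d=-11/10
  seg 1: a=0 b=-6/5 c=-33/10 d=53/40
  seg 2: a=-5 b=3/2 c=93/20 d=-73/40
  seg 3: a=2 b=-9/5 c=-63/10 d=21/10
S(4) = -27/40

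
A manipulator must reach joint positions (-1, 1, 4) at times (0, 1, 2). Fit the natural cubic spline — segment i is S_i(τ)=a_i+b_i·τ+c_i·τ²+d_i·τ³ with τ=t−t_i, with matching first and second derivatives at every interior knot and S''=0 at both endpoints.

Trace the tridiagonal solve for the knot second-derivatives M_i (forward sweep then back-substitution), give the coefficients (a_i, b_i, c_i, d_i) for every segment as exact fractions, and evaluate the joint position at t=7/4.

Δ: Δ0=2, Δ1=3
row 1: diag=4, rhs=6; c'=1/4, d'=3/2
back: M1=3/2
M: M0=0, M1=3/2, M2=0
seg 0: a=-1, c=M0/2=0, d=(M1−M0)/(6·1)=1/4, b=Δ0−h0·(2M0+M1)/6=7/4
seg 1: a=1, c=M1/2=3/4, d=(M2−M1)/(6·1)=-1/4, b=Δ1−h1·(2M1+M2)/6=5/2
t_q=7/4 → seg 1, τ=3/4; S=1+5/2·τ+3/4·τ²+-1/4·τ³=817/256

  seg 0: a=-1 b=7/4 c=0 d=1/4
  seg 1: a=1 b=5/2 c=3/4 d=-1/4
S(7/4) = 817/256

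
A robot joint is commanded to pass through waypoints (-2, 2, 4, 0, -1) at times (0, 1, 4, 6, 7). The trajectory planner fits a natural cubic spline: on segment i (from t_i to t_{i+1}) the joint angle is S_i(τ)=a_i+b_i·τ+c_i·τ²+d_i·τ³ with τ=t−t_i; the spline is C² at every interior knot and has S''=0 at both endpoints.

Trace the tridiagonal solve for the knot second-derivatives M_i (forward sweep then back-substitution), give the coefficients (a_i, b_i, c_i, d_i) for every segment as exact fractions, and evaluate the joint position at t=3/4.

  seg 0: a=-2 b=2563/591 c=0 d=-199/591
  seg 1: a=2 b=1966/591 c=-199/197 d=73/1773
  seg 2: a=4 b=-959/591 c=-126/197 d=533/2364
  seg 3: a=0 b=-872/591 c=281/394 d=-281/1182
S(3/4) = 14001/12608

Δ: Δ0=4, Δ1=2/3, Δ2=-2, Δ3=-1
row 1: diag=8, rhs=-20; c'=3/8, d'=-5/2
row 2: denom=10−3·3/8=71/8; d'=(-16−3·-5/2)/(71/8)=-68/71
row 3: denom=6−2·16/71=394/71; d'=(6−2·-68/71)/(394/71)=281/197
back: M3=281/197
back: M2=-68/71−16/71·281/197=-252/197
back: M1=-5/2−3/8·-252/197=-398/197
M: M0=0, M1=-398/197, M2=-252/197, M3=281/197, M4=0
seg 0: a=-2, c=M0/2=0, d=(M1−M0)/(6·1)=-199/591, b=Δ0−h0·(2M0+M1)/6=2563/591
seg 1: a=2, c=M1/2=-199/197, d=(M2−M1)/(6·3)=73/1773, b=Δ1−h1·(2M1+M2)/6=1966/591
seg 2: a=4, c=M2/2=-126/197, d=(M3−M2)/(6·2)=533/2364, b=Δ2−h2·(2M2+M3)/6=-959/591
seg 3: a=0, c=M3/2=281/394, d=(M4−M3)/(6·1)=-281/1182, b=Δ3−h3·(2M3+M4)/6=-872/591
t_q=3/4 → seg 0, τ=3/4; S=-2+2563/591·τ+0·τ²+-199/591·τ³=14001/12608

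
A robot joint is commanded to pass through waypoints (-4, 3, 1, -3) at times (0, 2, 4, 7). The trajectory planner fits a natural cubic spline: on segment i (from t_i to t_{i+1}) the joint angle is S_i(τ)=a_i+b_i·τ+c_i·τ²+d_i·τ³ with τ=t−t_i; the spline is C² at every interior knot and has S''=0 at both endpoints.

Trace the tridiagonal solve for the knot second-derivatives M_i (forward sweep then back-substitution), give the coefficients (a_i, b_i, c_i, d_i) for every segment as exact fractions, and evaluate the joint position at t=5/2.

Δ: Δ0=7/2, Δ1=-1, Δ2=-4/3
row 1: diag=8, rhs=-27; c'=1/4, d'=-27/8
row 2: denom=10−2·1/4=19/2; d'=(-2−2·-27/8)/(19/2)=1/2
back: M2=1/2
back: M1=-27/8−1/4·1/2=-7/2
M: M0=0, M1=-7/2, M2=1/2, M3=0
seg 0: a=-4, c=M0/2=0, d=(M1−M0)/(6·2)=-7/24, b=Δ0−h0·(2M0+M1)/6=14/3
seg 1: a=3, c=M1/2=-7/4, d=(M2−M1)/(6·2)=1/3, b=Δ1−h1·(2M1+M2)/6=7/6
seg 2: a=1, c=M2/2=1/4, d=(M3−M2)/(6·3)=-1/36, b=Δ2−h2·(2M2+M3)/6=-11/6
t_q=5/2 → seg 1, τ=1/2; S=3+7/6·τ+-7/4·τ²+1/3·τ³=51/16

  seg 0: a=-4 b=14/3 c=0 d=-7/24
  seg 1: a=3 b=7/6 c=-7/4 d=1/3
  seg 2: a=1 b=-11/6 c=1/4 d=-1/36
S(5/2) = 51/16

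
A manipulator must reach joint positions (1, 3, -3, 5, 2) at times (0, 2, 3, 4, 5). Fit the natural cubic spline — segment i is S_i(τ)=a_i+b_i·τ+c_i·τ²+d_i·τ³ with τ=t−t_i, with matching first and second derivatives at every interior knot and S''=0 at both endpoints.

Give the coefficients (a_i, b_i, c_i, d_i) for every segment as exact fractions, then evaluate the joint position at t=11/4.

Δ: Δ0=1, Δ1=-6, Δ2=8, Δ3=-3
row 1: diag=6, rhs=-42; c'=1/6, d'=-7
row 2: denom=4−1·1/6=23/6; d'=(84−1·-7)/(23/6)=546/23
row 3: denom=4−1·6/23=86/23; d'=(-66−1·546/23)/(86/23)=-24
back: M3=-24
back: M2=546/23−6/23·-24=30
back: M1=-7−1/6·30=-12
M: M0=0, M1=-12, M2=30, M3=-24, M4=0
seg 0: a=1, c=M0/2=0, d=(M1−M0)/(6·2)=-1, b=Δ0−h0·(2M0+M1)/6=5
seg 1: a=3, c=M1/2=-6, d=(M2−M1)/(6·1)=7, b=Δ1−h1·(2M1+M2)/6=-7
seg 2: a=-3, c=M2/2=15, d=(M3−M2)/(6·1)=-9, b=Δ2−h2·(2M2+M3)/6=2
seg 3: a=5, c=M3/2=-12, d=(M4−M3)/(6·1)=4, b=Δ3−h3·(2M3+M4)/6=5
t_q=11/4 → seg 1, τ=3/4; S=3+-7·τ+-6·τ²+7·τ³=-171/64

  seg 0: a=1 b=5 c=0 d=-1
  seg 1: a=3 b=-7 c=-6 d=7
  seg 2: a=-3 b=2 c=15 d=-9
  seg 3: a=5 b=5 c=-12 d=4
S(11/4) = -171/64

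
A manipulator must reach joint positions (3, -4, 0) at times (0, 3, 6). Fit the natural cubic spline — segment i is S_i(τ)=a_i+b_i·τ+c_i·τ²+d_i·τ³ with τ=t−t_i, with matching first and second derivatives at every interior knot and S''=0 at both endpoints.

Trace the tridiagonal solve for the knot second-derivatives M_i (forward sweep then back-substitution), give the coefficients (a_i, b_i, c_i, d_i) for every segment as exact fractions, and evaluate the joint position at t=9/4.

  seg 0: a=3 b=-13/4 c=0 d=11/108
  seg 1: a=-4 b=-1/2 c=11/12 d=-11/108
S(9/4) = -807/256

Δ: Δ0=-7/3, Δ1=4/3
row 1: diag=12, rhs=22; c'=1/4, d'=11/6
back: M1=11/6
M: M0=0, M1=11/6, M2=0
seg 0: a=3, c=M0/2=0, d=(M1−M0)/(6·3)=11/108, b=Δ0−h0·(2M0+M1)/6=-13/4
seg 1: a=-4, c=M1/2=11/12, d=(M2−M1)/(6·3)=-11/108, b=Δ1−h1·(2M1+M2)/6=-1/2
t_q=9/4 → seg 0, τ=9/4; S=3+-13/4·τ+0·τ²+11/108·τ³=-807/256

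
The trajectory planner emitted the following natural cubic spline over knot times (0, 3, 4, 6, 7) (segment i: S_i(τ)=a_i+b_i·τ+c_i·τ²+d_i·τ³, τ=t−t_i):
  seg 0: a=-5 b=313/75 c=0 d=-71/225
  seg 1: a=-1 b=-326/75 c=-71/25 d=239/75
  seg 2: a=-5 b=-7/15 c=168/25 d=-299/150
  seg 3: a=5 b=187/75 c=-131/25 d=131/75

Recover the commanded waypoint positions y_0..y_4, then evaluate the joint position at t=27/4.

y_0 = S_0(0) = a_0 = -5
y_1 = S_1(0) = a_1 = -1
y_2 = S_2(0) = a_2 = -5
y_3 = S_3(0) = a_3 = 5
y_4 = S_3(1) = 4
t_q=27/4 is in segment 3 (τ=3/4); S_3(τ)=1491/320

y_0=-5 y_1=-1 y_2=-5 y_3=5 y_4=4
S(27/4) = 1491/320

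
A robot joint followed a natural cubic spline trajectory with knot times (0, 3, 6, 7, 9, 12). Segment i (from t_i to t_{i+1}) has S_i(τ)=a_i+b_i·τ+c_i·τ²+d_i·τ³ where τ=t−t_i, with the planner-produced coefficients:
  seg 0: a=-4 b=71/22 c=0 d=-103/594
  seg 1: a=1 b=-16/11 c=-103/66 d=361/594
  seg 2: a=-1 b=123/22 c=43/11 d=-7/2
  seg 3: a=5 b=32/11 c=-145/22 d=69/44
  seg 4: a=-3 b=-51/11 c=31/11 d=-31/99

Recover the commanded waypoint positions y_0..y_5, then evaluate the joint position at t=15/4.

y_0=-4 y_1=1 y_2=-1 y_3=5 y_4=-3 y_5=0
S(15/4) = -1003/1408

y_0 = S_0(0) = a_0 = -4
y_1 = S_1(0) = a_1 = 1
y_2 = S_2(0) = a_2 = -1
y_3 = S_3(0) = a_3 = 5
y_4 = S_4(0) = a_4 = -3
y_5 = S_4(3) = 0
t_q=15/4 is in segment 1 (τ=3/4); S_1(τ)=-1003/1408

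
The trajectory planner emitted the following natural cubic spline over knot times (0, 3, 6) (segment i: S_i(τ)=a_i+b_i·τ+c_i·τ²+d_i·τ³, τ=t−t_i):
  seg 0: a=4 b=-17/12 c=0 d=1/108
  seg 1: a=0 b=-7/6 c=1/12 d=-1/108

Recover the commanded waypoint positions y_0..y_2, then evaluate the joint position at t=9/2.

y_0 = S_0(0) = a_0 = 4
y_1 = S_1(0) = a_1 = 0
y_2 = S_1(3) = -3
t_q=9/2 is in segment 1 (τ=3/2); S_1(τ)=-51/32

y_0=4 y_1=0 y_2=-3
S(9/2) = -51/32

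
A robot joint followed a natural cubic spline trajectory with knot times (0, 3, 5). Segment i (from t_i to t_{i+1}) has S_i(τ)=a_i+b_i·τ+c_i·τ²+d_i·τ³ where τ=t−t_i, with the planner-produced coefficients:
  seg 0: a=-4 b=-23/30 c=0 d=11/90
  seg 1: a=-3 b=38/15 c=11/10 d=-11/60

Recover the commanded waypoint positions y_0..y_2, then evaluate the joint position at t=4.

y_0=-4 y_1=-3 y_2=5
S(4) = 9/20

y_0 = S_0(0) = a_0 = -4
y_1 = S_1(0) = a_1 = -3
y_2 = S_1(2) = 5
t_q=4 is in segment 1 (τ=1); S_1(τ)=9/20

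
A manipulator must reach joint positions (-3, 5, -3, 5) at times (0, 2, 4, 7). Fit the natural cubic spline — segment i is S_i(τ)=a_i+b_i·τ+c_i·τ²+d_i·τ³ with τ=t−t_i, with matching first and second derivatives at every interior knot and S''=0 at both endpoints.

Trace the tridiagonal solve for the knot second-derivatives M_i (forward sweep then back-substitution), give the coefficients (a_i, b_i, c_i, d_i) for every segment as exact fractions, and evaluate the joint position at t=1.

  seg 0: a=-3 b=368/57 c=0 d=-35/57
  seg 1: a=5 b=-52/57 c=-70/19 d=61/57
  seg 2: a=-3 b=-160/57 c=52/19 d=-52/171
S(1) = 54/19

Δ: Δ0=4, Δ1=-4, Δ2=8/3
row 1: diag=8, rhs=-48; c'=1/4, d'=-6
row 2: denom=10−2·1/4=19/2; d'=(40−2·-6)/(19/2)=104/19
back: M2=104/19
back: M1=-6−1/4·104/19=-140/19
M: M0=0, M1=-140/19, M2=104/19, M3=0
seg 0: a=-3, c=M0/2=0, d=(M1−M0)/(6·2)=-35/57, b=Δ0−h0·(2M0+M1)/6=368/57
seg 1: a=5, c=M1/2=-70/19, d=(M2−M1)/(6·2)=61/57, b=Δ1−h1·(2M1+M2)/6=-52/57
seg 2: a=-3, c=M2/2=52/19, d=(M3−M2)/(6·3)=-52/171, b=Δ2−h2·(2M2+M3)/6=-160/57
t_q=1 → seg 0, τ=1; S=-3+368/57·τ+0·τ²+-35/57·τ³=54/19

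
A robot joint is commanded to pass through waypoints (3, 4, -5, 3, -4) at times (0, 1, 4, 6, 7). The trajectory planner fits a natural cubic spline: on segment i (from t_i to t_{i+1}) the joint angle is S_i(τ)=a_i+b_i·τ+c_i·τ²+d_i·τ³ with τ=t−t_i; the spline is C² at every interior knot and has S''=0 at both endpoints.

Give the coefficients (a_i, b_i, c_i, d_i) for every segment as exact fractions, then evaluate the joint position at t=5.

  seg 0: a=3 b=405/197 c=0 d=-208/197
  seg 1: a=4 b=-219/197 c=-624/197 d=500/591
  seg 2: a=-5 b=537/197 c=876/197 d=-1501/788
  seg 3: a=3 b=-462/197 c=-2751/394 d=917/394
S(5) = 211/788

Δ: Δ0=1, Δ1=-3, Δ2=4, Δ3=-7
row 1: diag=8, rhs=-24; c'=3/8, d'=-3
row 2: denom=10−3·3/8=71/8; d'=(42−3·-3)/(71/8)=408/71
row 3: denom=6−2·16/71=394/71; d'=(-66−2·408/71)/(394/71)=-2751/197
back: M3=-2751/197
back: M2=408/71−16/71·-2751/197=1752/197
back: M1=-3−3/8·1752/197=-1248/197
M: M0=0, M1=-1248/197, M2=1752/197, M3=-2751/197, M4=0
seg 0: a=3, c=M0/2=0, d=(M1−M0)/(6·1)=-208/197, b=Δ0−h0·(2M0+M1)/6=405/197
seg 1: a=4, c=M1/2=-624/197, d=(M2−M1)/(6·3)=500/591, b=Δ1−h1·(2M1+M2)/6=-219/197
seg 2: a=-5, c=M2/2=876/197, d=(M3−M2)/(6·2)=-1501/788, b=Δ2−h2·(2M2+M3)/6=537/197
seg 3: a=3, c=M3/2=-2751/394, d=(M4−M3)/(6·1)=917/394, b=Δ3−h3·(2M3+M4)/6=-462/197
t_q=5 → seg 2, τ=1; S=-5+537/197·τ+876/197·τ²+-1501/788·τ³=211/788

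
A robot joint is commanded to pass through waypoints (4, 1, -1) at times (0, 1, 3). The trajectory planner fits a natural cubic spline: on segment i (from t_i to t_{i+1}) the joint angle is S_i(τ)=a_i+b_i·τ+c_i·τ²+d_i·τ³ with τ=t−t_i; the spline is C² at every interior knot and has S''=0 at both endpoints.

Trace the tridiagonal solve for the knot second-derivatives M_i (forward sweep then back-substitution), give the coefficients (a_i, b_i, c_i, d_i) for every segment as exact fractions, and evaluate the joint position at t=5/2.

  seg 0: a=4 b=-10/3 c=0 d=1/3
  seg 1: a=1 b=-7/3 c=1 d=-1/6
S(5/2) = -13/16

Δ: Δ0=-3, Δ1=-1
row 1: diag=6, rhs=12; c'=1/3, d'=2
back: M1=2
M: M0=0, M1=2, M2=0
seg 0: a=4, c=M0/2=0, d=(M1−M0)/(6·1)=1/3, b=Δ0−h0·(2M0+M1)/6=-10/3
seg 1: a=1, c=M1/2=1, d=(M2−M1)/(6·2)=-1/6, b=Δ1−h1·(2M1+M2)/6=-7/3
t_q=5/2 → seg 1, τ=3/2; S=1+-7/3·τ+1·τ²+-1/6·τ³=-13/16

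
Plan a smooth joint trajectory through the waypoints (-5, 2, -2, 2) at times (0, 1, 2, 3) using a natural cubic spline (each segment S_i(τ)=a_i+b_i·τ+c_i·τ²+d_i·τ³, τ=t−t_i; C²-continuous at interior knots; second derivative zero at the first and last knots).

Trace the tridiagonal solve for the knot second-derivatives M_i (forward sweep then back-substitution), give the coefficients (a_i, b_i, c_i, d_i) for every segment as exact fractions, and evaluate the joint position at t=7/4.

  seg 0: a=-5 b=157/15 c=0 d=-52/15
  seg 1: a=2 b=1/15 c=-52/5 d=19/3
  seg 2: a=-2 b=-26/15 c=43/5 d=-43/15
S(7/4) = -361/320

Δ: Δ0=7, Δ1=-4, Δ2=4
row 1: diag=4, rhs=-66; c'=1/4, d'=-33/2
row 2: denom=4−1·1/4=15/4; d'=(48−1·-33/2)/(15/4)=86/5
back: M2=86/5
back: M1=-33/2−1/4·86/5=-104/5
M: M0=0, M1=-104/5, M2=86/5, M3=0
seg 0: a=-5, c=M0/2=0, d=(M1−M0)/(6·1)=-52/15, b=Δ0−h0·(2M0+M1)/6=157/15
seg 1: a=2, c=M1/2=-52/5, d=(M2−M1)/(6·1)=19/3, b=Δ1−h1·(2M1+M2)/6=1/15
seg 2: a=-2, c=M2/2=43/5, d=(M3−M2)/(6·1)=-43/15, b=Δ2−h2·(2M2+M3)/6=-26/15
t_q=7/4 → seg 1, τ=3/4; S=2+1/15·τ+-52/5·τ²+19/3·τ³=-361/320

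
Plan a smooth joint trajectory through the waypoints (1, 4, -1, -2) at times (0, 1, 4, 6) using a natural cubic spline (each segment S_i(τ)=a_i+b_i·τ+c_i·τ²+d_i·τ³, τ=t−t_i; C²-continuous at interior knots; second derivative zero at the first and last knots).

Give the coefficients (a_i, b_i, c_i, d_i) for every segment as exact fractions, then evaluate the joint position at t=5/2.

Δ: Δ0=3, Δ1=-5/3, Δ2=-1/2
row 1: diag=8, rhs=-28; c'=3/8, d'=-7/2
row 2: denom=10−3·3/8=71/8; d'=(7−3·-7/2)/(71/8)=140/71
back: M2=140/71
back: M1=-7/2−3/8·140/71=-301/71
M: M0=0, M1=-301/71, M2=140/71, M3=0
seg 0: a=1, c=M0/2=0, d=(M1−M0)/(6·1)=-301/426, b=Δ0−h0·(2M0+M1)/6=1579/426
seg 1: a=4, c=M1/2=-301/142, d=(M2−M1)/(6·3)=49/142, b=Δ1−h1·(2M1+M2)/6=338/213
seg 2: a=-1, c=M2/2=70/71, d=(M3−M2)/(6·2)=-35/213, b=Δ2−h2·(2M2+M3)/6=-773/426
t_q=5/2 → seg 1, τ=3/2; S=4+338/213·τ+-301/142·τ²+49/142·τ³=3153/1136

  seg 0: a=1 b=1579/426 c=0 d=-301/426
  seg 1: a=4 b=338/213 c=-301/142 d=49/142
  seg 2: a=-1 b=-773/426 c=70/71 d=-35/213
S(5/2) = 3153/1136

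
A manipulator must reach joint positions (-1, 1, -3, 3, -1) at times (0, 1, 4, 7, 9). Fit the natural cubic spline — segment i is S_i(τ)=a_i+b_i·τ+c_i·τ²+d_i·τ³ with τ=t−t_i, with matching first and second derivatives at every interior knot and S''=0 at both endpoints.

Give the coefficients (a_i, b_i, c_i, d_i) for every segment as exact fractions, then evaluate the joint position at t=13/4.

  seg 0: a=-1 b=1051/399 c=0 d=-253/399
  seg 1: a=1 b=292/399 c=-253/133 d=1453/3591
  seg 2: a=-3 b=97/399 c=694/399 d=-1381/3591
  seg 3: a=3 b=118/399 c=-229/133 d=229/798
S(13/4) = -20213/8512

Δ: Δ0=2, Δ1=-4/3, Δ2=2, Δ3=-2
row 1: diag=8, rhs=-20; c'=3/8, d'=-5/2
row 2: denom=12−3·3/8=87/8; d'=(20−3·-5/2)/(87/8)=220/87
row 3: denom=10−3·8/29=266/29; d'=(-24−3·220/87)/(266/29)=-458/133
back: M3=-458/133
back: M2=220/87−8/29·-458/133=1388/399
back: M1=-5/2−3/8·1388/399=-506/133
M: M0=0, M1=-506/133, M2=1388/399, M3=-458/133, M4=0
seg 0: a=-1, c=M0/2=0, d=(M1−M0)/(6·1)=-253/399, b=Δ0−h0·(2M0+M1)/6=1051/399
seg 1: a=1, c=M1/2=-253/133, d=(M2−M1)/(6·3)=1453/3591, b=Δ1−h1·(2M1+M2)/6=292/399
seg 2: a=-3, c=M2/2=694/399, d=(M3−M2)/(6·3)=-1381/3591, b=Δ2−h2·(2M2+M3)/6=97/399
seg 3: a=3, c=M3/2=-229/133, d=(M4−M3)/(6·2)=229/798, b=Δ3−h3·(2M3+M4)/6=118/399
t_q=13/4 → seg 1, τ=9/4; S=1+292/399·τ+-253/133·τ²+1453/3591·τ³=-20213/8512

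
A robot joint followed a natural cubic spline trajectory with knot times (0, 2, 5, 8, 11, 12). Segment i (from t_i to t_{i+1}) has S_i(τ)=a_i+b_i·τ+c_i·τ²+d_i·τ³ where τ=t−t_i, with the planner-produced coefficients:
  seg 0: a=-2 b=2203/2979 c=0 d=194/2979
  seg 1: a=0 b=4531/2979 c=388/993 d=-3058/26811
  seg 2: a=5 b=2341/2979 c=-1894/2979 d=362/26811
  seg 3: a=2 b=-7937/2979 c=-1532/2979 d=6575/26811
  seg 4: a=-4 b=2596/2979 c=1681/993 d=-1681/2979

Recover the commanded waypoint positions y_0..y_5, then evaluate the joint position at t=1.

y_0=-2 y_1=0 y_2=5 y_3=2 y_4=-4 y_5=-2
S(1) = -1187/993

y_0 = S_0(0) = a_0 = -2
y_1 = S_1(0) = a_1 = 0
y_2 = S_2(0) = a_2 = 5
y_3 = S_3(0) = a_3 = 2
y_4 = S_4(0) = a_4 = -4
y_5 = S_4(1) = -2
t_q=1 is in segment 0 (τ=1); S_0(τ)=-1187/993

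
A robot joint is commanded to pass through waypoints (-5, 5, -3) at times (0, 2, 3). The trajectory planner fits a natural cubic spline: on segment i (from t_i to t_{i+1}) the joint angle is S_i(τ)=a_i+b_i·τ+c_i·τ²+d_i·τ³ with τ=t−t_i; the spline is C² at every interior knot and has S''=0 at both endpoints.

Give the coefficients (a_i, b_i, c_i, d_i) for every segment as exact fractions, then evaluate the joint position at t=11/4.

  seg 0: a=-5 b=28/3 c=0 d=-13/12
  seg 1: a=5 b=-11/3 c=-13/2 d=13/6
S(11/4) = -63/128

Δ: Δ0=5, Δ1=-8
row 1: diag=6, rhs=-78; c'=1/6, d'=-13
back: M1=-13
M: M0=0, M1=-13, M2=0
seg 0: a=-5, c=M0/2=0, d=(M1−M0)/(6·2)=-13/12, b=Δ0−h0·(2M0+M1)/6=28/3
seg 1: a=5, c=M1/2=-13/2, d=(M2−M1)/(6·1)=13/6, b=Δ1−h1·(2M1+M2)/6=-11/3
t_q=11/4 → seg 1, τ=3/4; S=5+-11/3·τ+-13/2·τ²+13/6·τ³=-63/128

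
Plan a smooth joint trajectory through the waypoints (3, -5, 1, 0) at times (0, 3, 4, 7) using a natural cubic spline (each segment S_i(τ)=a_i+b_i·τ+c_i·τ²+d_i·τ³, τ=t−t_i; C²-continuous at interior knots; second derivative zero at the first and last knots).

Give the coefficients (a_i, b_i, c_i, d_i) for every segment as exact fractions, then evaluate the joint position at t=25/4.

Δ: Δ0=-8/3, Δ1=6, Δ2=-1/3
row 1: diag=8, rhs=52; c'=1/8, d'=13/2
row 2: denom=8−1·1/8=63/8; d'=(-38−1·13/2)/(63/8)=-356/63
back: M2=-356/63
back: M1=13/2−1/8·-356/63=454/63
M: M0=0, M1=454/63, M2=-356/63, M3=0
seg 0: a=3, c=M0/2=0, d=(M1−M0)/(6·3)=227/567, b=Δ0−h0·(2M0+M1)/6=-395/63
seg 1: a=-5, c=M1/2=227/63, d=(M2−M1)/(6·1)=-15/7, b=Δ1−h1·(2M1+M2)/6=286/63
seg 2: a=1, c=M2/2=-178/63, d=(M3−M2)/(6·3)=178/567, b=Δ2−h2·(2M2+M3)/6=335/63
t_q=25/4 → seg 2, τ=9/4; S=1+335/63·τ+-178/63·τ²+178/567·τ³=501/224

  seg 0: a=3 b=-395/63 c=0 d=227/567
  seg 1: a=-5 b=286/63 c=227/63 d=-15/7
  seg 2: a=1 b=335/63 c=-178/63 d=178/567
S(25/4) = 501/224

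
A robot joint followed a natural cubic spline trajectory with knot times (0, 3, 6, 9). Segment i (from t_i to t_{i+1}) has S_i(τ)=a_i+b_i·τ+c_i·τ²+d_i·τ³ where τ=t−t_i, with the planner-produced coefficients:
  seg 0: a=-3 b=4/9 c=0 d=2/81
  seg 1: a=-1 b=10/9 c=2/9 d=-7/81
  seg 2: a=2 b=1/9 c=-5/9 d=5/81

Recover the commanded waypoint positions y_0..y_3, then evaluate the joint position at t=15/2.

y_0=-3 y_1=-1 y_2=2 y_3=-1
S(15/2) = 9/8

y_0 = S_0(0) = a_0 = -3
y_1 = S_1(0) = a_1 = -1
y_2 = S_2(0) = a_2 = 2
y_3 = S_2(3) = -1
t_q=15/2 is in segment 2 (τ=3/2); S_2(τ)=9/8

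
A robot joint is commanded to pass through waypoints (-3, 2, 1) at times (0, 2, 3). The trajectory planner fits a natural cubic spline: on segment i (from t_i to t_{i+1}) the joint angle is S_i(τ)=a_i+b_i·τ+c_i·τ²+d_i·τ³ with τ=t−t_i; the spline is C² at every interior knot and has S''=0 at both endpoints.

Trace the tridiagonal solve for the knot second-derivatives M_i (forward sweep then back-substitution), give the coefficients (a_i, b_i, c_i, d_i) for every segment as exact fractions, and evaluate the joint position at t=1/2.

Δ: Δ0=5/2, Δ1=-1
row 1: diag=6, rhs=-21; c'=1/6, d'=-7/2
back: M1=-7/2
M: M0=0, M1=-7/2, M2=0
seg 0: a=-3, c=M0/2=0, d=(M1−M0)/(6·2)=-7/24, b=Δ0−h0·(2M0+M1)/6=11/3
seg 1: a=2, c=M1/2=-7/4, d=(M2−M1)/(6·1)=7/12, b=Δ1−h1·(2M1+M2)/6=1/6
t_q=1/2 → seg 0, τ=1/2; S=-3+11/3·τ+0·τ²+-7/24·τ³=-77/64

  seg 0: a=-3 b=11/3 c=0 d=-7/24
  seg 1: a=2 b=1/6 c=-7/4 d=7/12
S(1/2) = -77/64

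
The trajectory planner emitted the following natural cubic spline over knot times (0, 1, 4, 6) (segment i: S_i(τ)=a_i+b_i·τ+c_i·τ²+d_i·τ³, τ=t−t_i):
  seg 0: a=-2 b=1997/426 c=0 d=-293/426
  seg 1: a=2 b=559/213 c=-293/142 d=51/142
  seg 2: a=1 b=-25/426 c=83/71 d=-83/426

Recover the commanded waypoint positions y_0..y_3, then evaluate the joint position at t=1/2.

y_0=-2 y_1=2 y_2=1 y_3=4
S(1/2) = 293/1136

y_0 = S_0(0) = a_0 = -2
y_1 = S_1(0) = a_1 = 2
y_2 = S_2(0) = a_2 = 1
y_3 = S_2(2) = 4
t_q=1/2 is in segment 0 (τ=1/2); S_0(τ)=293/1136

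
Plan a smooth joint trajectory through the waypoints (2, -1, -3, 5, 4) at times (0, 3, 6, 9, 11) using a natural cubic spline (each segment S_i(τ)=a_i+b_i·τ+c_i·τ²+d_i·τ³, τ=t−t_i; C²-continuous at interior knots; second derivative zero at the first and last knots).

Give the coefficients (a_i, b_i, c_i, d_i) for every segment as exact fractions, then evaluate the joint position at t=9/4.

Δ: Δ0=-1, Δ1=-2/3, Δ2=8/3, Δ3=-1/2
row 1: diag=12, rhs=2; c'=1/4, d'=1/6
row 2: denom=12−3·1/4=45/4; d'=(20−3·1/6)/(45/4)=26/15
row 3: denom=10−3·4/15=46/5; d'=(-19−3·26/15)/(46/5)=-121/46
back: M3=-121/46
back: M2=26/15−4/15·-121/46=56/23
back: M1=1/6−1/4·56/23=-61/138
M: M0=0, M1=-61/138, M2=56/23, M3=-121/46, M4=0
seg 0: a=2, c=M0/2=0, d=(M1−M0)/(6·3)=-61/2484, b=Δ0−h0·(2M0+M1)/6=-215/276
seg 1: a=-1, c=M1/2=-61/276, d=(M2−M1)/(6·3)=397/2484, b=Δ1−h1·(2M1+M2)/6=-199/138
seg 2: a=-3, c=M2/2=28/23, d=(M3−M2)/(6·3)=-233/828, b=Δ2−h2·(2M2+M3)/6=427/276
seg 3: a=5, c=M3/2=-121/92, d=(M4−M3)/(6·2)=121/552, b=Δ3−h3·(2M3+M4)/6=173/138
t_q=9/4 → seg 0, τ=9/4; S=2+-215/276·τ+0·τ²+-61/2484·τ³=-191/5888

  seg 0: a=2 b=-215/276 c=0 d=-61/2484
  seg 1: a=-1 b=-199/138 c=-61/276 d=397/2484
  seg 2: a=-3 b=427/276 c=28/23 d=-233/828
  seg 3: a=5 b=173/138 c=-121/92 d=121/552
S(9/4) = -191/5888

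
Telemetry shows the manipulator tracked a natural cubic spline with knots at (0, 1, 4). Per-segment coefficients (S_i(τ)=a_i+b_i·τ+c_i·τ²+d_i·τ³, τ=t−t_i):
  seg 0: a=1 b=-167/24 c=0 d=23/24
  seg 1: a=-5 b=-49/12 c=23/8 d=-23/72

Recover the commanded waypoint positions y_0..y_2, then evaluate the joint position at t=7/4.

y_0 = S_0(0) = a_0 = 1
y_1 = S_1(0) = a_1 = -5
y_2 = S_1(3) = 0
t_q=7/4 is in segment 1 (τ=3/4); S_1(τ)=-3369/512

y_0=1 y_1=-5 y_2=0
S(7/4) = -3369/512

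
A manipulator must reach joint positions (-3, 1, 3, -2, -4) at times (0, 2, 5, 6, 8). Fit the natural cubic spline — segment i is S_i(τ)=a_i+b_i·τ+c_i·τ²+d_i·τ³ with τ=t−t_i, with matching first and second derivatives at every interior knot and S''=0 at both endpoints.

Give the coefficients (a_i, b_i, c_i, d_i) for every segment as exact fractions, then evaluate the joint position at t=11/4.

  seg 0: a=-3 b=547/312 c=0 d=77/1248
  seg 1: a=1 b=389/156 c=77/208 d=-47/144
  seg 2: a=3 b=-2557/624 c=-267/104 d=1039/624
  seg 3: a=-2 b=-661/156 c=505/208 d=-505/1248
S(11/4) = 39147/13312

Δ: Δ0=2, Δ1=2/3, Δ2=-5, Δ3=-1
row 1: diag=10, rhs=-8; c'=3/10, d'=-4/5
row 2: denom=8−3·3/10=71/10; d'=(-34−3·-4/5)/(71/10)=-316/71
row 3: denom=6−1·10/71=416/71; d'=(24−1·-316/71)/(416/71)=505/104
back: M3=505/104
back: M2=-316/71−10/71·505/104=-267/52
back: M1=-4/5−3/10·-267/52=77/104
M: M0=0, M1=77/104, M2=-267/52, M3=505/104, M4=0
seg 0: a=-3, c=M0/2=0, d=(M1−M0)/(6·2)=77/1248, b=Δ0−h0·(2M0+M1)/6=547/312
seg 1: a=1, c=M1/2=77/208, d=(M2−M1)/(6·3)=-47/144, b=Δ1−h1·(2M1+M2)/6=389/156
seg 2: a=3, c=M2/2=-267/104, d=(M3−M2)/(6·1)=1039/624, b=Δ2−h2·(2M2+M3)/6=-2557/624
seg 3: a=-2, c=M3/2=505/208, d=(M4−M3)/(6·2)=-505/1248, b=Δ3−h3·(2M3+M4)/6=-661/156
t_q=11/4 → seg 1, τ=3/4; S=1+389/156·τ+77/208·τ²+-47/144·τ³=39147/13312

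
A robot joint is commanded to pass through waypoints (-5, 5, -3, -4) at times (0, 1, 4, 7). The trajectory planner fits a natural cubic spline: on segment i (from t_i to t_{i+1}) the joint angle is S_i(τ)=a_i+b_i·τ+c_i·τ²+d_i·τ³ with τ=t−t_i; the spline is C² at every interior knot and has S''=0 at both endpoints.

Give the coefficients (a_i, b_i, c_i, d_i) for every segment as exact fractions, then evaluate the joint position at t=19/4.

  seg 0: a=-5 b=343/29 c=0 d=-53/29
  seg 1: a=5 b=184/29 c=-159/29 d=647/783
  seg 2: a=-3 b=-123/29 c=170/87 d=-170/783
S(19/4) = -4801/928

Δ: Δ0=10, Δ1=-8/3, Δ2=-1/3
row 1: diag=8, rhs=-76; c'=3/8, d'=-19/2
row 2: denom=12−3·3/8=87/8; d'=(14−3·-19/2)/(87/8)=340/87
back: M2=340/87
back: M1=-19/2−3/8·340/87=-318/29
M: M0=0, M1=-318/29, M2=340/87, M3=0
seg 0: a=-5, c=M0/2=0, d=(M1−M0)/(6·1)=-53/29, b=Δ0−h0·(2M0+M1)/6=343/29
seg 1: a=5, c=M1/2=-159/29, d=(M2−M1)/(6·3)=647/783, b=Δ1−h1·(2M1+M2)/6=184/29
seg 2: a=-3, c=M2/2=170/87, d=(M3−M2)/(6·3)=-170/783, b=Δ2−h2·(2M2+M3)/6=-123/29
t_q=19/4 → seg 2, τ=3/4; S=-3+-123/29·τ+170/87·τ²+-170/783·τ³=-4801/928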